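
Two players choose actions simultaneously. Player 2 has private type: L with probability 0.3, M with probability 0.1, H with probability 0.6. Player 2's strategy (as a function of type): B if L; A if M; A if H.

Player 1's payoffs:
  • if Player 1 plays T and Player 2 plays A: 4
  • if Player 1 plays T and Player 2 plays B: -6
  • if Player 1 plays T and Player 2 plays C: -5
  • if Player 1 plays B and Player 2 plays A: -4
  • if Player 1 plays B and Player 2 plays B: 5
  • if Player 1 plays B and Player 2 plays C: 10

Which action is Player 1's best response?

Compute Player 1's expected payoff for each action, taking the expectation over Player 2's type.
E[T] = 0.3·(-6) + 0.1·(4) + 0.6·(4) = 1
E[B] = 0.3·(5) + 0.1·(-4) + 0.6·(-4) = -1.3
Best response: T (1 is the largest).

T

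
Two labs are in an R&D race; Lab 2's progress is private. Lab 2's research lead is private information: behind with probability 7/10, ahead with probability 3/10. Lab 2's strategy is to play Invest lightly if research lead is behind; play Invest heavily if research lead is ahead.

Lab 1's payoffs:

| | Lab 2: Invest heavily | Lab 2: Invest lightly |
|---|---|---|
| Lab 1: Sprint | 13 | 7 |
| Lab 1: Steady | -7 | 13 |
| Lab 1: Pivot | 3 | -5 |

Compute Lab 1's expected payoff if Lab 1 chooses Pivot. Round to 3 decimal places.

-2.600

E[Pivot] = 7/10·(-5) + 3/10·3 = (-7/2) + 9/10 = -13/5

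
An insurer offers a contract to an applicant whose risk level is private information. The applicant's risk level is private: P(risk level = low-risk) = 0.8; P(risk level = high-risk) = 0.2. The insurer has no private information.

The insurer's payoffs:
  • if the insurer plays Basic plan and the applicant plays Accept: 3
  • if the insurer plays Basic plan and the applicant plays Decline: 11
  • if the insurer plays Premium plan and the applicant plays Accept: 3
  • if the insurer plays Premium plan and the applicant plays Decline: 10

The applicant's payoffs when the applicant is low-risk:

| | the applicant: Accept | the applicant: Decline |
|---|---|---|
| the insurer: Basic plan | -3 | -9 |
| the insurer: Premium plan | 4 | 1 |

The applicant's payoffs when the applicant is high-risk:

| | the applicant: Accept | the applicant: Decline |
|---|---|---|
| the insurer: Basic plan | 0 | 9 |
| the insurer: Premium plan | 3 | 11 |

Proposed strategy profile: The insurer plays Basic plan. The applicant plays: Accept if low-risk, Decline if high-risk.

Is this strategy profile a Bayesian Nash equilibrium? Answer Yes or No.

A profile is a BNE iff every type of every player is best-responding given beliefs about the other side.
The insurer plays Basic plan: E[Basic plan] = 0.8·(3) + 0.2·(11) = 4.6; E[Premium plan] = 4.4. Best-responding. ✓
The applicant (risk level low-risk), facing Basic plan: Accept gives -3, Decline gives -9. Proposed Accept is best. ✓
The applicant (risk level high-risk), facing Basic plan: Accept gives 0, Decline gives 9. Proposed Decline is best. ✓

Yes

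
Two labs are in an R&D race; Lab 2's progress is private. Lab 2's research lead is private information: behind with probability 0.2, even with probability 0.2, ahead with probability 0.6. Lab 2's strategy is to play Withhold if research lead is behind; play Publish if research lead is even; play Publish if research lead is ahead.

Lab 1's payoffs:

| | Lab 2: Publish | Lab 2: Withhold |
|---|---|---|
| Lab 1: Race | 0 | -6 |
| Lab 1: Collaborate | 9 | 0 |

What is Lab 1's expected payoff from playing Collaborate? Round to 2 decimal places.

7.20

Take the expectation over Lab 2's research lead, weighting each type's action by its prior probability.
E[Collaborate] = 0.2·0 + 0.2·9 + 0.6·9 = 0 + 1.8 + 5.4 = 7.2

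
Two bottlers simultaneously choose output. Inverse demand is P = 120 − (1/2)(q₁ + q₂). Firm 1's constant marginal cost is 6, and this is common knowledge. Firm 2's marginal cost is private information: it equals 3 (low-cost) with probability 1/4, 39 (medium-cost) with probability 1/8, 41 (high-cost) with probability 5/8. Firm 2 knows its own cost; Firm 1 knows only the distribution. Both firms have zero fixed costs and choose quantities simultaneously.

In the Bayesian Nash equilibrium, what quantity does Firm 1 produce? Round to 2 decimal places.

92.83

Type-c best response for Firm 2: q₂(c) = (120 − c) − q₁/2.
Firm 1 maximizes expected profit; its first-order condition is 120 − q₁ − (1/2)E[q₂] − 6 = 0.
Substituting E[q₂] and solving: E[c₂] = 31.25, so q₁ = (120 − 2·6 + 31.25)/(3/2) = 92.8333.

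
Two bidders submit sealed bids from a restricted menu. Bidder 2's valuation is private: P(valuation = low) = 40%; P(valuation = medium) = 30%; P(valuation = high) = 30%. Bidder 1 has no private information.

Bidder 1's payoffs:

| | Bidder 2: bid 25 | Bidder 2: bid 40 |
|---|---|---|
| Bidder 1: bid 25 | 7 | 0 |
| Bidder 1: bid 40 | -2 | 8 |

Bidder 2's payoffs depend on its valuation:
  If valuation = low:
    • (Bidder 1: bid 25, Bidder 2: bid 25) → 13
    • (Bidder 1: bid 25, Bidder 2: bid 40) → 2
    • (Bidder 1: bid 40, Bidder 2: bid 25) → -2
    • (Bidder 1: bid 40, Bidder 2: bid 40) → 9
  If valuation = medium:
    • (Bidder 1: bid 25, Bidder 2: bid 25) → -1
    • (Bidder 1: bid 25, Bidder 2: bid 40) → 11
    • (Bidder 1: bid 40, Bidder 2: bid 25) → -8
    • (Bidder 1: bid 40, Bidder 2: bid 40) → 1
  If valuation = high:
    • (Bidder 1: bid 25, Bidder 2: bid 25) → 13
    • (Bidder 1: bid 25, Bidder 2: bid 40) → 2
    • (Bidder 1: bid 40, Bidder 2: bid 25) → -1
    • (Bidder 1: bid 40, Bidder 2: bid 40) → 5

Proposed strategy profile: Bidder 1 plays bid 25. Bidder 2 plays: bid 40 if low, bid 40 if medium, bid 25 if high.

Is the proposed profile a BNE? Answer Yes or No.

A profile is a BNE iff every type of every player is best-responding given beliefs about the other side.
Bidder 1 plays bid 25: E[bid 25] = 0.4·(0) + 0.3·(0) + 0.3·(7) = 2.1; E[bid 40] = 5. Not best-responding. ✗
Bidder 2 (valuation low), facing bid 25: bid 25 gives 13, bid 40 gives 2. Proposed bid 40 is not best — profitable deviation exists. ✗
Bidder 2 (valuation medium), facing bid 25: bid 25 gives -1, bid 40 gives 11. Proposed bid 40 is best. ✓
Bidder 2 (valuation high), facing bid 25: bid 25 gives 13, bid 40 gives 2. Proposed bid 25 is best. ✓

No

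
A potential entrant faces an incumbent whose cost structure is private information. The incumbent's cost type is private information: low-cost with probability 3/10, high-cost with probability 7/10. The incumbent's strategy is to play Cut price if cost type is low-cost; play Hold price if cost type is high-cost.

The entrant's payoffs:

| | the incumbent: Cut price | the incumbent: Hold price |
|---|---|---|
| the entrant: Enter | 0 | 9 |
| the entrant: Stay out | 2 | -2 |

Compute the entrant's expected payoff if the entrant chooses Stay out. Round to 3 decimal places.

-0.800

E[Stay out] = 3/10·2 + 7/10·(-2) = 3/5 + (-7/5) = -4/5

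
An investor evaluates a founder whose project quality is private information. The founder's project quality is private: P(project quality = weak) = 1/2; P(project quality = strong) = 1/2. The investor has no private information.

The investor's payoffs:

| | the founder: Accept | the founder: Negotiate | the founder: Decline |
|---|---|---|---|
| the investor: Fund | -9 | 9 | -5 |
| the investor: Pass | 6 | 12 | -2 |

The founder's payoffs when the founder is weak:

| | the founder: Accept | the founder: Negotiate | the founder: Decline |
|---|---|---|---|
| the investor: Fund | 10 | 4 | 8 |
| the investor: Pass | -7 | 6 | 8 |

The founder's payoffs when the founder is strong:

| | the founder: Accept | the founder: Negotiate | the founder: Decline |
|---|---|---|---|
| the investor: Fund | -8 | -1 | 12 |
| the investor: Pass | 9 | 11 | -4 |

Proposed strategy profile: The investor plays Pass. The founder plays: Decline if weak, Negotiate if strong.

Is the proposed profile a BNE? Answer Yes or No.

Yes

The investor plays Pass: E[Pass] = 1/2·(-2) + 1/2·(12) = 5; E[Fund] = 2. Best-responding. ✓
The founder (project quality weak), facing Pass: Accept gives -7, Negotiate gives 6, Decline gives 8. Proposed Decline is best. ✓
The founder (project quality strong), facing Pass: Accept gives 9, Negotiate gives 11, Decline gives -4. Proposed Negotiate is best. ✓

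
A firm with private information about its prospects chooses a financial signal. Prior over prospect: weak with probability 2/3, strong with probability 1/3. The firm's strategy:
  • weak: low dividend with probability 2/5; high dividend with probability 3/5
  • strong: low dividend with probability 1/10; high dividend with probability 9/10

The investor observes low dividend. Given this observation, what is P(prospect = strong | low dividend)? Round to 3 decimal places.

0.111

P(low dividend) = (2/3)·(2/5) + (1/3)·(1/10) = 3/10
P(strong | low dividend) = ((1/3)·(1/10)) / (3/10) = (1/30) / (3/10) = 1/9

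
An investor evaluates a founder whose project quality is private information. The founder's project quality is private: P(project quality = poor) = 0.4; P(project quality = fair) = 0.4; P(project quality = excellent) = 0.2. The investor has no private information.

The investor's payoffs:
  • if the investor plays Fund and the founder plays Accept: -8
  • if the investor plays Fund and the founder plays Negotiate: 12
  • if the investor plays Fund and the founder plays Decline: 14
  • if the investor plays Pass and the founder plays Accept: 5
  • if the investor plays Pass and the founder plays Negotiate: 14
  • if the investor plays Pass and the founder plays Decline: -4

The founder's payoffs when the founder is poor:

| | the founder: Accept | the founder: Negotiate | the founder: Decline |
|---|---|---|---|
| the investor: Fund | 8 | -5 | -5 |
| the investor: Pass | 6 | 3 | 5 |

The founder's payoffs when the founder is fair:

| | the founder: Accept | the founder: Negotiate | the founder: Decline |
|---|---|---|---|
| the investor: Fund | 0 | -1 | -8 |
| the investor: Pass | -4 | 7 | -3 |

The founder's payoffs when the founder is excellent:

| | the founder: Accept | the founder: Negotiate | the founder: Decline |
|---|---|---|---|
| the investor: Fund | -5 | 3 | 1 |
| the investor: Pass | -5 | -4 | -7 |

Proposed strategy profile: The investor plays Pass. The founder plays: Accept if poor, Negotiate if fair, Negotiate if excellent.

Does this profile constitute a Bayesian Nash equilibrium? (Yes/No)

A profile is a BNE iff every type of every player is best-responding given beliefs about the other side.
The investor plays Pass: E[Pass] = 0.4·(5) + 0.4·(14) + 0.2·(14) = 10.4; E[Fund] = 4. Best-responding. ✓
The founder (project quality poor), facing Pass: Accept gives 6, Negotiate gives 3, Decline gives 5. Proposed Accept is best. ✓
The founder (project quality fair), facing Pass: Accept gives -4, Negotiate gives 7, Decline gives -3. Proposed Negotiate is best. ✓
The founder (project quality excellent), facing Pass: Accept gives -5, Negotiate gives -4, Decline gives -7. Proposed Negotiate is best. ✓

Yes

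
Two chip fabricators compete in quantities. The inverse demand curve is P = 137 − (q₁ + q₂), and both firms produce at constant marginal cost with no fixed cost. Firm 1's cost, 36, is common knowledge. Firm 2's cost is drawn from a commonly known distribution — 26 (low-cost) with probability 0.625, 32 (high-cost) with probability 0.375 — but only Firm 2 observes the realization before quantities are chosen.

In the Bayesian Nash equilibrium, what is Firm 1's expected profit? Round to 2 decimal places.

966.17

Type-c best response for Firm 2: q₂(c) = (137 − c)/2 − q₁/2.
Firm 1 maximizes expected profit; its first-order condition is 137 − 2q₁ − E[q₂] − 36 = 0.
Substituting E[q₂] and solving: E[c₂] = 28.25, so q₁ = (137 − 2·36 + 28.25)/3 = 31.0833.
E[P] = 137 − (q₁ + E[q₂]) = 67.0833; Firm 1's expected profit = (E[P] − 36)·q₁ = (67.0833 − 36)·31.0833 = 966.174.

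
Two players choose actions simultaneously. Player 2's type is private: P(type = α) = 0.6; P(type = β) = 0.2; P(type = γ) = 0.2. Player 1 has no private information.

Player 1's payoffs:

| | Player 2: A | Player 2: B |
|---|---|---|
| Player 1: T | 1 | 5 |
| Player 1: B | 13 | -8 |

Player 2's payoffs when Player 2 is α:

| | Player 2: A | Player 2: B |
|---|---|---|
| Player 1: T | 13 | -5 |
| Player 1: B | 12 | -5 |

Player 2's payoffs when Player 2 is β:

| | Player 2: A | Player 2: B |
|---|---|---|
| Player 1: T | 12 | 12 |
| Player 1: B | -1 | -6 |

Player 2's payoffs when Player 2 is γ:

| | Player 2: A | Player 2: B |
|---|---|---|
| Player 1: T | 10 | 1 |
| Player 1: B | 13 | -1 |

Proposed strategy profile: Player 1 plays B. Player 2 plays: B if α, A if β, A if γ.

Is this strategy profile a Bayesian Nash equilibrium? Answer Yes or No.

Player 1 plays B: E[B] = 0.6·(-8) + 0.2·(13) + 0.2·(13) = 0.4; E[T] = 3.4. Not best-responding. ✗
Player 2 (type α), facing B: A gives 12, B gives -5. Proposed B is not best — profitable deviation exists. ✗
Player 2 (type β), facing B: A gives -1, B gives -6. Proposed A is best. ✓
Player 2 (type γ), facing B: A gives 13, B gives -1. Proposed A is best. ✓

No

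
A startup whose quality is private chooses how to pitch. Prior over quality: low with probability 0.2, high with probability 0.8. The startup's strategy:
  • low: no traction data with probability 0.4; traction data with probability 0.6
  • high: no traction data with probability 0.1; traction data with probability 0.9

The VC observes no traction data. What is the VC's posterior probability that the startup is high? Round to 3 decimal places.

0.500

P(no traction data) = 0.2·0.4 + 0.8·0.1 = 0.16
P(high | no traction data) = (0.8·0.1) / 0.16 = 0.08 / 0.16 = 0.5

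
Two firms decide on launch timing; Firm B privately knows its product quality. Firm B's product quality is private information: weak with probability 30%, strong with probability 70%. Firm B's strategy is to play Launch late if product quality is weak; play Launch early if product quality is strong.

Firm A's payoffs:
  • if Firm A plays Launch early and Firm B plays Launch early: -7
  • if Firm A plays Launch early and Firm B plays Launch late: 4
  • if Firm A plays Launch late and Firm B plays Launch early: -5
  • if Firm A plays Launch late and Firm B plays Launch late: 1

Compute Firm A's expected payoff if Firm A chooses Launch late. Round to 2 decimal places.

-3.20

E[Launch late] = 0.3·1 + 0.7·(-5) = 0.3 + (-3.5) = -3.2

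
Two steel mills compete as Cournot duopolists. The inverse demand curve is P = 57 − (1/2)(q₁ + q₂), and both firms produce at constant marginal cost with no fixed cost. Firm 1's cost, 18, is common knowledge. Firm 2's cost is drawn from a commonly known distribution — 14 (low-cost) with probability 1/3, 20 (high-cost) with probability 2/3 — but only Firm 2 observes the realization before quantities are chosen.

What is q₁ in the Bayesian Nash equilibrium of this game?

Firm 2 with cost c maximizes (57 − (1/2)(q₁+q₂) − c)·q₂, giving q₂(c) = (57 − c − (1/2)q₁).
E[c₂] = 1/3·14 + 2/3·20 = 18
Firm 1's FOC against E[q₂] yields q₁ = (57 − 2·18 + E[c₂])/(3/2) = (57 − 36 + 18)/(3/2) = 26.

26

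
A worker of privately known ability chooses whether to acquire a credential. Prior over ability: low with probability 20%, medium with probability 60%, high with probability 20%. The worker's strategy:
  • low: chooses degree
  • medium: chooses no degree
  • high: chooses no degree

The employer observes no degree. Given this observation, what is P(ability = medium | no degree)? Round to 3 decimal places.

0.750

P(no degree) = 0.2·0 + 0.6·1 + 0.2·1 = 0.8
P(medium | no degree) = (0.6·1) / 0.8 = 0.6 / 0.8 = 0.75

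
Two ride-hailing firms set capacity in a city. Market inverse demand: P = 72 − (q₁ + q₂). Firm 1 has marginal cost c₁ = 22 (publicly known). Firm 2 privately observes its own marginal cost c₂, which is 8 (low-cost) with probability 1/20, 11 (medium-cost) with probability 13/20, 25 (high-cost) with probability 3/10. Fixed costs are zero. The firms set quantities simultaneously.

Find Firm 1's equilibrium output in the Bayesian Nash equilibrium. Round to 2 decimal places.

14.35

Firm 2 with cost c maximizes (72 − (q₁+q₂) − c)·q₂, giving q₂(c) = (72 − c − q₁)/2.
E[c₂] = 1/20·8 + 13/20·11 + 3/10·25 = 15.05
Firm 1's FOC against E[q₂] yields q₁ = (72 − 2·22 + E[c₂])/3 = (72 − 44 + 15.05)/3 = 14.35.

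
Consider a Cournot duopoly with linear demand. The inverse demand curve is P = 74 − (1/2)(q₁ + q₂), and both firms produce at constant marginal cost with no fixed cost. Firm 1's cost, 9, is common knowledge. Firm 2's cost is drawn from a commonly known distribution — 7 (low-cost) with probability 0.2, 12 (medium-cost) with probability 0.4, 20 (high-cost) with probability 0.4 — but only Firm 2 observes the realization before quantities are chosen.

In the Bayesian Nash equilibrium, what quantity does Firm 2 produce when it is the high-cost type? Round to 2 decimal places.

30.60

Firm 2 with cost c maximizes (74 − (1/2)(q₁+q₂) − c)·q₂, giving q₂(c) = (74 − c − (1/2)q₁).
E[c₂] = 0.2·7 + 0.4·12 + 0.4·20 = 14.2
Firm 1's FOC against E[q₂] yields q₁ = (74 − 2·9 + E[c₂])/(3/2) = (74 − 18 + 14.2)/(3/2) = 46.8.
q₂(high-cost) = (74 − 20 − (1/2)·46.8) = 30.6.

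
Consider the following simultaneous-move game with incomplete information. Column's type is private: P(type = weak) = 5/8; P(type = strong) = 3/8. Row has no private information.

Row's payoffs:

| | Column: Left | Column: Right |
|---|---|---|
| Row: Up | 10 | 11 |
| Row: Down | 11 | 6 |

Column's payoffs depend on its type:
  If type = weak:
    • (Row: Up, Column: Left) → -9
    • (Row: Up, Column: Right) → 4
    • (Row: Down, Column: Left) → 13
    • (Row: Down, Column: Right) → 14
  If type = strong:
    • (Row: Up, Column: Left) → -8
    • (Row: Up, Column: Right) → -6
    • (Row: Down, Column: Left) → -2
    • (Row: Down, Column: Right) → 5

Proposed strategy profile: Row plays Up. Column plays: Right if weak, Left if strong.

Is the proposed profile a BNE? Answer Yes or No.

A profile is a BNE iff every type of every player is best-responding given beliefs about the other side.
Row plays Up: E[Up] = 5/8·(11) + 3/8·(10) = 85/8; E[Down] = 63/8. Best-responding. ✓
Column (type weak), facing Up: Left gives -9, Right gives 4. Proposed Right is best. ✓
Column (type strong), facing Up: Left gives -8, Right gives -6. Proposed Left is not best — profitable deviation exists. ✗

No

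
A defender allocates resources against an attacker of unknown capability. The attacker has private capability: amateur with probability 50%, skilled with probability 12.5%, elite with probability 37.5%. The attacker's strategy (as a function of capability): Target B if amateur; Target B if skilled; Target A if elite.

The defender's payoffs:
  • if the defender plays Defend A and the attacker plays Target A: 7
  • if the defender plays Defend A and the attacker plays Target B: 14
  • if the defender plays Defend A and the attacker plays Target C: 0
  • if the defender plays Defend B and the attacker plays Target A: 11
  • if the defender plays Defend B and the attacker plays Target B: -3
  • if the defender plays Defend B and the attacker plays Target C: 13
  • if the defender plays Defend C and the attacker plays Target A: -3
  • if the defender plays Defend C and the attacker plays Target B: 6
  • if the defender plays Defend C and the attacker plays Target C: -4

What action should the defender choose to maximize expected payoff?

Compute the defender's expected payoff for each action, taking the expectation over the attacker's type.
E[Defend A] = 0.5·(14) + 0.125·(14) + 0.375·(7) = 11.375
E[Defend B] = 0.5·(-3) + 0.125·(-3) + 0.375·(11) = 2.25
E[Defend C] = 0.5·(6) + 0.125·(6) + 0.375·(-3) = 2.625
Best response: Defend A (11.375 is the largest).

Defend A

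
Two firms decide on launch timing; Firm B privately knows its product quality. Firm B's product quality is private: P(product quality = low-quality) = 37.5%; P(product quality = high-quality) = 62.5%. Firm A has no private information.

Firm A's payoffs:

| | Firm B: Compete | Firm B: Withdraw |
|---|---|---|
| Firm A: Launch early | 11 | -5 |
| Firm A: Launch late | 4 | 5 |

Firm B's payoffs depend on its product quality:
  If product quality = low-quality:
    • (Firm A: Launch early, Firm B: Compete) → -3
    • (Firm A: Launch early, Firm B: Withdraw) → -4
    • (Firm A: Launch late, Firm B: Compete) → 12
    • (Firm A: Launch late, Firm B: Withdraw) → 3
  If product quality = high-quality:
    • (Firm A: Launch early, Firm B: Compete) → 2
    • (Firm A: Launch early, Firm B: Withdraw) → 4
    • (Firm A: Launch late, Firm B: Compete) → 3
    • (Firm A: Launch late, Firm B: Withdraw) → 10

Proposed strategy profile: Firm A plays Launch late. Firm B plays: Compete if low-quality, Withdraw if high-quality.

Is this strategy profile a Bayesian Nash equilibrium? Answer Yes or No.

Yes

Firm A plays Launch late: E[Launch late] = 0.375·(4) + 0.625·(5) = 4.625; E[Launch early] = 1. Best-responding. ✓
Firm B (product quality low-quality), facing Launch late: Compete gives 12, Withdraw gives 3. Proposed Compete is best. ✓
Firm B (product quality high-quality), facing Launch late: Compete gives 3, Withdraw gives 10. Proposed Withdraw is best. ✓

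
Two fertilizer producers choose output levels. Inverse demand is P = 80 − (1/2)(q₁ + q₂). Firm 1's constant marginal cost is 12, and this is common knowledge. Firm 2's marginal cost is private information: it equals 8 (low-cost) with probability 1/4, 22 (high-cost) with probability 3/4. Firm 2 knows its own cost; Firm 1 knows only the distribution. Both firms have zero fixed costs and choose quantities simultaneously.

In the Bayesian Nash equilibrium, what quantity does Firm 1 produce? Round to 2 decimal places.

49.67

Firm 2 with cost c maximizes (80 − (1/2)(q₁+q₂) − c)·q₂, giving q₂(c) = (80 − c − (1/2)q₁).
E[c₂] = 1/4·8 + 3/4·22 = 18.5
Firm 1's FOC against E[q₂] yields q₁ = (80 − 2·12 + E[c₂])/(3/2) = (80 − 24 + 18.5)/(3/2) = 49.6667.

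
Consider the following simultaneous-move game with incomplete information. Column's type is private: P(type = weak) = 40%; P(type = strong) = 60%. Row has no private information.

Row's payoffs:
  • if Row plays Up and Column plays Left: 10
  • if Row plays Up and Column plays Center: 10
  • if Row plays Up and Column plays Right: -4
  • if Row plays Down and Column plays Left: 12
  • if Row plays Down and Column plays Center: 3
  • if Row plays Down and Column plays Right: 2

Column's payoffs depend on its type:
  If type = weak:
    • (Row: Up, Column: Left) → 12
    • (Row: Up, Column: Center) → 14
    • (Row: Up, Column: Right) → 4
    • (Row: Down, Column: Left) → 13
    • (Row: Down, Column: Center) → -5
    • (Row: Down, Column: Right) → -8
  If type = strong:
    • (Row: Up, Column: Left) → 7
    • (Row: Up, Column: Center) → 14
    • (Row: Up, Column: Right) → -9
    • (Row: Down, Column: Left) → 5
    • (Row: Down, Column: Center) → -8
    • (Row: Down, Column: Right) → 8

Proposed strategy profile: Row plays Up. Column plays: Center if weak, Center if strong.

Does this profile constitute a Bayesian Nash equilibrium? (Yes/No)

Row plays Up: E[Up] = 0.4·(10) + 0.6·(10) = 10; E[Down] = 3. Best-responding. ✓
Column (type weak), facing Up: Left gives 12, Center gives 14, Right gives 4. Proposed Center is best. ✓
Column (type strong), facing Up: Left gives 7, Center gives 14, Right gives -9. Proposed Center is best. ✓

Yes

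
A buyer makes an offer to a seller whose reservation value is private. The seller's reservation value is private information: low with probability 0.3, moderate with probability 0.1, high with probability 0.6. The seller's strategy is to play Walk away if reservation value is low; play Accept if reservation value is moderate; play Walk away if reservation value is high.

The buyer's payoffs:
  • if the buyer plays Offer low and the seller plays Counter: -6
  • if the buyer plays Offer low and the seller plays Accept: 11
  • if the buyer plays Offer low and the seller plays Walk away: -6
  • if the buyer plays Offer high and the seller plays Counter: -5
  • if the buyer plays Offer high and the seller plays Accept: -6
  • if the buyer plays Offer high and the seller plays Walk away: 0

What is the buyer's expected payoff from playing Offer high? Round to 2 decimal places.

E[Offer high] = 0.3·0 + 0.1·(-6) + 0.6·0 = 0 + (-0.6) + 0 = -0.6

-0.60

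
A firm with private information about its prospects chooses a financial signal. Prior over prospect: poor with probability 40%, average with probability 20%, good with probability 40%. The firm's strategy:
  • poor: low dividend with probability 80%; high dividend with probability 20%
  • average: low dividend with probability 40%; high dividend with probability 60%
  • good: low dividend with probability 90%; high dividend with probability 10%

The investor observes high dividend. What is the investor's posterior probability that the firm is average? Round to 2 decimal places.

0.50

P(high dividend) = 0.4·0.2 + 0.2·0.6 + 0.4·0.1 = 0.24
P(average | high dividend) = (0.2·0.6) / 0.24 = 0.12 / 0.24 = 0.5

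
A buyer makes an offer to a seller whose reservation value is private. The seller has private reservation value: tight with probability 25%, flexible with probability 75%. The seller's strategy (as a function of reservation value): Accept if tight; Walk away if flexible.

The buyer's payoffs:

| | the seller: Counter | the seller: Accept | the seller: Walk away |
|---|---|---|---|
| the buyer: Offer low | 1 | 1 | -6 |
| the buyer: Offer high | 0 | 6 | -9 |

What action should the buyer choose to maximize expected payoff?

E[Offer low] = 0.25·(1) + 0.75·(-6) = -4.25
E[Offer high] = 0.25·(6) + 0.75·(-9) = -5.25
Best response: Offer low (-4.25 is the largest).

Offer low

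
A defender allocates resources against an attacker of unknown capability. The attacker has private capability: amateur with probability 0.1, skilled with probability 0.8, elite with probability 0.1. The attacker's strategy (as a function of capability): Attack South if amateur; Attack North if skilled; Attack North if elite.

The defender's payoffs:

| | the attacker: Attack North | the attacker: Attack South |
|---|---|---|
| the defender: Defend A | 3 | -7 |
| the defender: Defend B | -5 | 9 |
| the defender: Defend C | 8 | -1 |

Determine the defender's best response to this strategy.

E[Defend A] = 0.1·(-7) + 0.8·(3) + 0.1·(3) = 2
E[Defend B] = 0.1·(9) + 0.8·(-5) + 0.1·(-5) = -3.6
E[Defend C] = 0.1·(-1) + 0.8·(8) + 0.1·(8) = 7.1
Best response: Defend C (7.1 is the largest).

Defend C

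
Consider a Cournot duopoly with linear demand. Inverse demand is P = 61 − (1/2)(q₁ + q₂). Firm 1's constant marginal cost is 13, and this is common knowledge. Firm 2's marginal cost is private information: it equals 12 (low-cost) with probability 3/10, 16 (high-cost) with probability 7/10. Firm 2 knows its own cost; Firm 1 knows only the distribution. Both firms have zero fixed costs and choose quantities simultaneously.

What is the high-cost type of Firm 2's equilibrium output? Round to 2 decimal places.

28.40

Firm 2 with cost c maximizes (61 − (1/2)(q₁+q₂) − c)·q₂, giving q₂(c) = (61 − c − (1/2)q₁).
E[c₂] = 3/10·12 + 7/10·16 = 14.8
Firm 1's FOC against E[q₂] yields q₁ = (61 − 2·13 + E[c₂])/(3/2) = (61 − 26 + 14.8)/(3/2) = 33.2.
q₂(high-cost) = (61 − 16 − (1/2)·33.2) = 28.4.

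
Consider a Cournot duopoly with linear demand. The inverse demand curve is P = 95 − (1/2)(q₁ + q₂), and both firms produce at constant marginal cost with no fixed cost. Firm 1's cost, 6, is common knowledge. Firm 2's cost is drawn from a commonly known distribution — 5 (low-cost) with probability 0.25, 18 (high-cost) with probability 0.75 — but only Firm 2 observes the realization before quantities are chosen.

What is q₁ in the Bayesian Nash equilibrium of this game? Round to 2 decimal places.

Firm 2 with cost c maximizes (95 − (1/2)(q₁+q₂) − c)·q₂, giving q₂(c) = (95 − c − (1/2)q₁).
E[c₂] = 0.25·5 + 0.75·18 = 14.75
Firm 1's FOC against E[q₂] yields q₁ = (95 − 2·6 + E[c₂])/(3/2) = (95 − 12 + 14.75)/(3/2) = 65.1667.

65.17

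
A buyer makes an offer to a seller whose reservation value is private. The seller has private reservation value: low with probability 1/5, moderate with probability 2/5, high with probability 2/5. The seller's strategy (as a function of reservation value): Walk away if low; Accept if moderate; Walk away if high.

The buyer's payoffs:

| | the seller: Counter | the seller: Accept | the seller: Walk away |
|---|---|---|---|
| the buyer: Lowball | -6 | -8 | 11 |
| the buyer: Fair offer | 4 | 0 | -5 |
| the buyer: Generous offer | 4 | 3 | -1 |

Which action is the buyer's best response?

E[Lowball] = 1/5·(11) + 2/5·(-8) + 2/5·(11) = 17/5
E[Fair offer] = 1/5·(-5) + 2/5·(0) + 2/5·(-5) = -3
E[Generous offer] = 1/5·(-1) + 2/5·(3) + 2/5·(-1) = 3/5
Best response: Lowball (17/5 is the largest).

Lowball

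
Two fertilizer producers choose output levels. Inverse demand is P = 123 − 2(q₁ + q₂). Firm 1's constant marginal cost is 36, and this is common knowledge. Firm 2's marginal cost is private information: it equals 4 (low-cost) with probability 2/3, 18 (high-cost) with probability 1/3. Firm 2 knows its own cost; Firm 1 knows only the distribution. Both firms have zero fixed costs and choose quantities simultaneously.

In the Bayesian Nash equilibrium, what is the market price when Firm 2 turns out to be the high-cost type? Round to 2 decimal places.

60.56

Firm 2 with cost c maximizes (123 − 2(q₁+q₂) − c)·q₂, giving q₂(c) = (123 − c − 2q₁)/4.
E[c₂] = 2/3·4 + 1/3·18 = 8.66667
Firm 1's FOC against E[q₂] yields q₁ = (123 − 2·36 + E[c₂])/6 = (123 − 72 + 8.66667)/6 = 9.94444.
q₂(high-cost) = 21.2778, so P = 123 − 2·(9.94444 + 21.2778) = 60.5556.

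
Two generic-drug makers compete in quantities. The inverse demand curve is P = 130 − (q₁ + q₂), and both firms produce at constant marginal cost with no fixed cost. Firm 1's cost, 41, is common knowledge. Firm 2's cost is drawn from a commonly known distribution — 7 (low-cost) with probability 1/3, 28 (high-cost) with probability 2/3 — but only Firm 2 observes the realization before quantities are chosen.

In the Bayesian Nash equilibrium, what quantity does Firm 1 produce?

Type-c best response for Firm 2: q₂(c) = (130 − c)/2 − q₁/2.
Firm 1 maximizes expected profit; its first-order condition is 130 − 2q₁ − E[q₂] − 41 = 0.
Substituting E[q₂] and solving: E[c₂] = 21, so q₁ = (130 − 2·41 + 21)/3 = 23.

23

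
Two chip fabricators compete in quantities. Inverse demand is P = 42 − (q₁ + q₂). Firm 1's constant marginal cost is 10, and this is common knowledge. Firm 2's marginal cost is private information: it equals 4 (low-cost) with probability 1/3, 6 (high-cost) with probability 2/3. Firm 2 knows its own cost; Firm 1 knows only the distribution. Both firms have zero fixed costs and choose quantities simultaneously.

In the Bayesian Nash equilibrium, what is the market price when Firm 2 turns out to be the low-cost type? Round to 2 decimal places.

18.44

Type-c best response for Firm 2: q₂(c) = (42 − c)/2 − q₁/2.
Firm 1 maximizes expected profit; its first-order condition is 42 − 2q₁ − E[q₂] − 10 = 0.
Substituting E[q₂] and solving: E[c₂] = 5.33333, so q₁ = (42 − 2·10 + 5.33333)/3 = 9.11111.
q₂(low-cost) = 14.4444, so P = 42 − (9.11111 + 14.4444) = 18.4444.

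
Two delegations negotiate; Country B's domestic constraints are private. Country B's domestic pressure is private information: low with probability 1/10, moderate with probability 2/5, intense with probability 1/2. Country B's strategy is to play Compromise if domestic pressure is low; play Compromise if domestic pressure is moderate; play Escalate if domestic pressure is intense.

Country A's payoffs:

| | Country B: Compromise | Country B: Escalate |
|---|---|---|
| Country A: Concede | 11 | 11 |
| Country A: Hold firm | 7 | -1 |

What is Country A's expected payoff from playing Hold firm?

E[Hold firm] = 1/10·7 + 2/5·7 + 1/2·(-1) = 7/10 + 14/5 + (-1/2) = 3

3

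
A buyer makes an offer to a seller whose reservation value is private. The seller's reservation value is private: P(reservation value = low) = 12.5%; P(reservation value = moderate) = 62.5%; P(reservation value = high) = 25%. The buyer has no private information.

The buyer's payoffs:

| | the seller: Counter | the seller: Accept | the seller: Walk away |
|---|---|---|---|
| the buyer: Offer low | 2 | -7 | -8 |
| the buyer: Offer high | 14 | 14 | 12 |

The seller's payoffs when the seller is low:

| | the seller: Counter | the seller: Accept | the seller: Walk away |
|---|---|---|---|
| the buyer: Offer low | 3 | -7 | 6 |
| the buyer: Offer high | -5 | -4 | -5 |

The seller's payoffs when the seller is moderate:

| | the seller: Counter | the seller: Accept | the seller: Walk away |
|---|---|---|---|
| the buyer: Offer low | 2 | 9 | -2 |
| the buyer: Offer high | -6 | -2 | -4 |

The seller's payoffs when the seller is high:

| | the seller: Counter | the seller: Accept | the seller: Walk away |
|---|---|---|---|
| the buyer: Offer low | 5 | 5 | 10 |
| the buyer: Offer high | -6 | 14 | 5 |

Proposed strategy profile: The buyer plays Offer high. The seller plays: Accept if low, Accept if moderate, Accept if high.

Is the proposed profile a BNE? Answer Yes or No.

A profile is a BNE iff every type of every player is best-responding given beliefs about the other side.
The buyer plays Offer high: E[Offer high] = 0.125·(14) + 0.625·(14) + 0.25·(14) = 14; E[Offer low] = -7. Best-responding. ✓
The seller (reservation value low), facing Offer high: Counter gives -5, Accept gives -4, Walk away gives -5. Proposed Accept is best. ✓
The seller (reservation value moderate), facing Offer high: Counter gives -6, Accept gives -2, Walk away gives -4. Proposed Accept is best. ✓
The seller (reservation value high), facing Offer high: Counter gives -6, Accept gives 14, Walk away gives 5. Proposed Accept is best. ✓

Yes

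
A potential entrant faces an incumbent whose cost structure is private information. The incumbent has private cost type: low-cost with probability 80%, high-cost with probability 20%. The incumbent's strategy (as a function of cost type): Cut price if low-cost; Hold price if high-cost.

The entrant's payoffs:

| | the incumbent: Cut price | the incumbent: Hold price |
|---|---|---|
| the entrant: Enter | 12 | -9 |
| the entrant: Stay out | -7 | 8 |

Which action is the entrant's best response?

Enter

E[Enter] = 0.8·(12) + 0.2·(-9) = 7.8
E[Stay out] = 0.8·(-7) + 0.2·(8) = -4
Best response: Enter (7.8 is the largest).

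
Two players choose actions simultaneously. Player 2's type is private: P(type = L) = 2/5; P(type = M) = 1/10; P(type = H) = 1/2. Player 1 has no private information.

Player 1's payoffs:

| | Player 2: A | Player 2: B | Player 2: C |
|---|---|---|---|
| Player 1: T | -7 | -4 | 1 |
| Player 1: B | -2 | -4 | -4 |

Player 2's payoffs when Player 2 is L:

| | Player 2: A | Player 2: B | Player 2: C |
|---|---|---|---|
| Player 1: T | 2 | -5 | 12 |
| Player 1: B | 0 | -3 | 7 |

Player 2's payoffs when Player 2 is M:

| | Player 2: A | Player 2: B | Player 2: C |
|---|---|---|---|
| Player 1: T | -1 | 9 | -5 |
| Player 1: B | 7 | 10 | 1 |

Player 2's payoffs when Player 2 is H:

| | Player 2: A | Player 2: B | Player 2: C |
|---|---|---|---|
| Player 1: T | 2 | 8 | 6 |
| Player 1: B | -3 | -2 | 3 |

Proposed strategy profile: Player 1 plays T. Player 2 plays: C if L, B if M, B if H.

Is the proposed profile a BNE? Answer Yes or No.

Yes

Player 1 plays T: E[T] = 2/5·(1) + 1/10·(-4) + 1/2·(-4) = -2; E[B] = -4. Best-responding. ✓
Player 2 (type L), facing T: A gives 2, B gives -5, C gives 12. Proposed C is best. ✓
Player 2 (type M), facing T: A gives -1, B gives 9, C gives -5. Proposed B is best. ✓
Player 2 (type H), facing T: A gives 2, B gives 8, C gives 6. Proposed B is best. ✓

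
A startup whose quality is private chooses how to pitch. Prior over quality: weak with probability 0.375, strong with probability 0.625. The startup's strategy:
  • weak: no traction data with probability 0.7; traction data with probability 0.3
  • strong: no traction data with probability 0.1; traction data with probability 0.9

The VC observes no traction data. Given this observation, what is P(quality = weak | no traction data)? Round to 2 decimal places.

0.81

Apply Bayes' rule using the sender's strategy as the likelihood.
P(no traction data) = 0.375·0.7 + 0.625·0.1 = 0.325
P(weak | no traction data) = (0.375·0.7) / 0.325 = 0.2625 / 0.325 = 0.807692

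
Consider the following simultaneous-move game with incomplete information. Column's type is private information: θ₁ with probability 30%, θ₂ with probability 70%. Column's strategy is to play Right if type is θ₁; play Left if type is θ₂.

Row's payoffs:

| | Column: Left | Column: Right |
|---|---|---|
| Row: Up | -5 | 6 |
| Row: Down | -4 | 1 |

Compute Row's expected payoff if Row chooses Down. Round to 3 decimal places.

E[Down] = 0.3·1 + 0.7·(-4) = 0.3 + (-2.8) = -2.5

-2.500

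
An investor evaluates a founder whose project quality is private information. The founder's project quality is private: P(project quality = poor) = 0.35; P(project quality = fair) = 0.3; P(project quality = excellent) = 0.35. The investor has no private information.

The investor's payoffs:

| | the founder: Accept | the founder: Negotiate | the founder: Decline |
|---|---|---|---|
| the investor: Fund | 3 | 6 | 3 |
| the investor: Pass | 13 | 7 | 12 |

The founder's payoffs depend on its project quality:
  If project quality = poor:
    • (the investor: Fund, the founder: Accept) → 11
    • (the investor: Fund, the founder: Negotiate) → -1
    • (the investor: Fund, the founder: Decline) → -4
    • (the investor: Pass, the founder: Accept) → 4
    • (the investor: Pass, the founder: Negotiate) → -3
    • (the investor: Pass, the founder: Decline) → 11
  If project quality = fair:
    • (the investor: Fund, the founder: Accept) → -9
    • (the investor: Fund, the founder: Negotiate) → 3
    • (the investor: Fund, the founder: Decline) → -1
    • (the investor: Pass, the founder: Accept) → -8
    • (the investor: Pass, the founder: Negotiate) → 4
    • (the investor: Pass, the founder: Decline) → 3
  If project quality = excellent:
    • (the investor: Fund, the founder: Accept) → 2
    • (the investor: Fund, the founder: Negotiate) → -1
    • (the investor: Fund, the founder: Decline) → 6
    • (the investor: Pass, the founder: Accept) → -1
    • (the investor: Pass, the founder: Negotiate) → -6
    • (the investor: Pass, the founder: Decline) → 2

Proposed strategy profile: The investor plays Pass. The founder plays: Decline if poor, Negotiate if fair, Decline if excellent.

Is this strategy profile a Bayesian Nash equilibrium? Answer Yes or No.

The investor plays Pass: E[Pass] = 0.35·(12) + 0.3·(7) + 0.35·(12) = 10.5; E[Fund] = 3.9. Best-responding. ✓
The founder (project quality poor), facing Pass: Accept gives 4, Negotiate gives -3, Decline gives 11. Proposed Decline is best. ✓
The founder (project quality fair), facing Pass: Accept gives -8, Negotiate gives 4, Decline gives 3. Proposed Negotiate is best. ✓
The founder (project quality excellent), facing Pass: Accept gives -1, Negotiate gives -6, Decline gives 2. Proposed Decline is best. ✓

Yes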